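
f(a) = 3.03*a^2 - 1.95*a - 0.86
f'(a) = 6.06*a - 1.95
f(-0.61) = 1.46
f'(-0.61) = -5.65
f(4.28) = 46.30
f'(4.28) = 23.99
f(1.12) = 0.76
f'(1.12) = 4.84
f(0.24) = -1.15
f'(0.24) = -0.50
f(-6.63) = 145.26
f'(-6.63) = -42.13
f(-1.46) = 8.45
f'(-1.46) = -10.80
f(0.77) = -0.57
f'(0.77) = 2.72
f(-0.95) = 3.73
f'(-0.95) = -7.71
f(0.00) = -0.86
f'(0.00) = -1.95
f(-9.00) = 262.12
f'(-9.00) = -56.49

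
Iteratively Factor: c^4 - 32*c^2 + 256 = (c - 4)*(c^3 + 4*c^2 - 16*c - 64) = (c - 4)^2*(c^2 + 8*c + 16) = (c - 4)^2*(c + 4)*(c + 4)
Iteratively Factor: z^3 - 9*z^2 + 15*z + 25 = (z - 5)*(z^2 - 4*z - 5) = (z - 5)^2*(z + 1)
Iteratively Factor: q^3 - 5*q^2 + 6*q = (q - 2)*(q^2 - 3*q) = (q - 3)*(q - 2)*(q)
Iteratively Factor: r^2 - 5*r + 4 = (r - 4)*(r - 1)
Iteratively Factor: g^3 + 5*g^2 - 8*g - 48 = (g + 4)*(g^2 + g - 12) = (g - 3)*(g + 4)*(g + 4)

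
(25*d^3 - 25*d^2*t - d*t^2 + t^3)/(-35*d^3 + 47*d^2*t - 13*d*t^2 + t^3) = (5*d + t)/(-7*d + t)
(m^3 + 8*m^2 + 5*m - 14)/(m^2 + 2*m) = m + 6 - 7/m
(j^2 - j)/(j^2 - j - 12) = j*(1 - j)/(-j^2 + j + 12)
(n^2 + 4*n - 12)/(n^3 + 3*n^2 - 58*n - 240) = (n - 2)/(n^2 - 3*n - 40)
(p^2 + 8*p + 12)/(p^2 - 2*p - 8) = (p + 6)/(p - 4)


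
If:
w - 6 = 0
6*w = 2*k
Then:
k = 18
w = 6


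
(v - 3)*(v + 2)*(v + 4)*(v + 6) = v^4 + 9*v^3 + 8*v^2 - 84*v - 144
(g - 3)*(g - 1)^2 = g^3 - 5*g^2 + 7*g - 3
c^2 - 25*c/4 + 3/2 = (c - 6)*(c - 1/4)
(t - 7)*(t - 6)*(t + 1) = t^3 - 12*t^2 + 29*t + 42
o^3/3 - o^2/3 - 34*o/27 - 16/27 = (o/3 + 1/3)*(o - 8/3)*(o + 2/3)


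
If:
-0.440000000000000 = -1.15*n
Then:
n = 0.38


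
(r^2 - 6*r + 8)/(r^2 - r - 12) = (r - 2)/(r + 3)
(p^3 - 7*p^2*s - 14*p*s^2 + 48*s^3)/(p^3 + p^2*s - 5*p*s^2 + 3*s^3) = (p^2 - 10*p*s + 16*s^2)/(p^2 - 2*p*s + s^2)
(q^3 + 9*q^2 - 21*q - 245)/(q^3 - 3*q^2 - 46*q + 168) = (q^2 + 2*q - 35)/(q^2 - 10*q + 24)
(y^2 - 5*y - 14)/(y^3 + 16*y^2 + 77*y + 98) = (y - 7)/(y^2 + 14*y + 49)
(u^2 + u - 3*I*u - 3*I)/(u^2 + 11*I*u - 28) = (u^2 + u - 3*I*u - 3*I)/(u^2 + 11*I*u - 28)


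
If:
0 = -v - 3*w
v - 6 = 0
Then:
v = 6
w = -2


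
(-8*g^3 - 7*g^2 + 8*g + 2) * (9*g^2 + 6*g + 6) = -72*g^5 - 111*g^4 - 18*g^3 + 24*g^2 + 60*g + 12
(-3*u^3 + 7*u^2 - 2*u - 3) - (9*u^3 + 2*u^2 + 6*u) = -12*u^3 + 5*u^2 - 8*u - 3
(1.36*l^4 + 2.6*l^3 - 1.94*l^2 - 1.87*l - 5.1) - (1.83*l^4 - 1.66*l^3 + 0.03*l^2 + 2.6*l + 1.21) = -0.47*l^4 + 4.26*l^3 - 1.97*l^2 - 4.47*l - 6.31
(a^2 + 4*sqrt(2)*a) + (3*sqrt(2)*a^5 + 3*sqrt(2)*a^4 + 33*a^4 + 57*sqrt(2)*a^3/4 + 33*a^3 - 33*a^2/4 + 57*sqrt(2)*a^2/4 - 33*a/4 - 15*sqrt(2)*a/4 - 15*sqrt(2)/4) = 3*sqrt(2)*a^5 + 3*sqrt(2)*a^4 + 33*a^4 + 57*sqrt(2)*a^3/4 + 33*a^3 - 29*a^2/4 + 57*sqrt(2)*a^2/4 - 33*a/4 + sqrt(2)*a/4 - 15*sqrt(2)/4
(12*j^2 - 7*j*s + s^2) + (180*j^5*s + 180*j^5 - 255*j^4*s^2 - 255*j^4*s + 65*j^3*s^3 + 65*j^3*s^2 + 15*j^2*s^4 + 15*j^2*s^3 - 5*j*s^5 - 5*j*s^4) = 180*j^5*s + 180*j^5 - 255*j^4*s^2 - 255*j^4*s + 65*j^3*s^3 + 65*j^3*s^2 + 15*j^2*s^4 + 15*j^2*s^3 + 12*j^2 - 5*j*s^5 - 5*j*s^4 - 7*j*s + s^2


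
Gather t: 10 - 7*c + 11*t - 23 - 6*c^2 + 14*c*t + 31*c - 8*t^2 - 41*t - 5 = -6*c^2 + 24*c - 8*t^2 + t*(14*c - 30) - 18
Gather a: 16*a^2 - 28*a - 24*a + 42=16*a^2 - 52*a + 42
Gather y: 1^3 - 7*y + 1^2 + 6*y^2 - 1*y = 6*y^2 - 8*y + 2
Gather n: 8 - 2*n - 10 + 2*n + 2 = 0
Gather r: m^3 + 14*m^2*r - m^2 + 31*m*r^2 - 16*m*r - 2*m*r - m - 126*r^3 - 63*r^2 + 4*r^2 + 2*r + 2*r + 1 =m^3 - m^2 - m - 126*r^3 + r^2*(31*m - 59) + r*(14*m^2 - 18*m + 4) + 1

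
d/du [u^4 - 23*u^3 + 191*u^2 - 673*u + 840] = 4*u^3 - 69*u^2 + 382*u - 673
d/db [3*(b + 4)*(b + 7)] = 6*b + 33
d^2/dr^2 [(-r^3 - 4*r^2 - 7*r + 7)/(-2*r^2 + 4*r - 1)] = 2*(74*r^3 - 120*r^2 + 129*r - 66)/(8*r^6 - 48*r^5 + 108*r^4 - 112*r^3 + 54*r^2 - 12*r + 1)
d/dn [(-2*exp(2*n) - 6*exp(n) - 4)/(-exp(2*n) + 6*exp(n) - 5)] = (-18*exp(2*n) + 12*exp(n) + 54)*exp(n)/(exp(4*n) - 12*exp(3*n) + 46*exp(2*n) - 60*exp(n) + 25)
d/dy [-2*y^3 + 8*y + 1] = 8 - 6*y^2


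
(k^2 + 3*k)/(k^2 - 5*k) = (k + 3)/(k - 5)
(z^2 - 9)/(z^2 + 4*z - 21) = (z + 3)/(z + 7)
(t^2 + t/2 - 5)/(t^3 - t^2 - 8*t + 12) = (t + 5/2)/(t^2 + t - 6)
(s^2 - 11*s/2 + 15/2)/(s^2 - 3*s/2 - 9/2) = (2*s - 5)/(2*s + 3)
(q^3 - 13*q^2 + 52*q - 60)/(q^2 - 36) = (q^2 - 7*q + 10)/(q + 6)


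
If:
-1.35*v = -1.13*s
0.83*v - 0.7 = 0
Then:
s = 1.01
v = 0.84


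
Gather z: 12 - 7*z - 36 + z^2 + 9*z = z^2 + 2*z - 24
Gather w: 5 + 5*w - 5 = 5*w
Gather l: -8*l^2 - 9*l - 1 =-8*l^2 - 9*l - 1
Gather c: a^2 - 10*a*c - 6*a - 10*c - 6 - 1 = a^2 - 6*a + c*(-10*a - 10) - 7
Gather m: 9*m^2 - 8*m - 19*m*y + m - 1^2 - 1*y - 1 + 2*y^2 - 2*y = 9*m^2 + m*(-19*y - 7) + 2*y^2 - 3*y - 2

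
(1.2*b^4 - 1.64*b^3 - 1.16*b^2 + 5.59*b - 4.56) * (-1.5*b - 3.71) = -1.8*b^5 - 1.992*b^4 + 7.8244*b^3 - 4.0814*b^2 - 13.8989*b + 16.9176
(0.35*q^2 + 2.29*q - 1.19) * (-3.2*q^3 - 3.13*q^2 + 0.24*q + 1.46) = -1.12*q^5 - 8.4235*q^4 - 3.2757*q^3 + 4.7853*q^2 + 3.0578*q - 1.7374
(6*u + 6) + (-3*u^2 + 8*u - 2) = -3*u^2 + 14*u + 4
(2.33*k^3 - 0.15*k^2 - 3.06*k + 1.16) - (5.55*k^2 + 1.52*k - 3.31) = 2.33*k^3 - 5.7*k^2 - 4.58*k + 4.47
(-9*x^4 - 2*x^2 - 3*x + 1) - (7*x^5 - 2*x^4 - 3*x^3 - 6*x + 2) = -7*x^5 - 7*x^4 + 3*x^3 - 2*x^2 + 3*x - 1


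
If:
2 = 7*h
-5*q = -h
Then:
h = 2/7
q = 2/35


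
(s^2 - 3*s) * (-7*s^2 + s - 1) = -7*s^4 + 22*s^3 - 4*s^2 + 3*s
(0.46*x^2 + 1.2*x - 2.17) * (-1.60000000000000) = -0.736*x^2 - 1.92*x + 3.472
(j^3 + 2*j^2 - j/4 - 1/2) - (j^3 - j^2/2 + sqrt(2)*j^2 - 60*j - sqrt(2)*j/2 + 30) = -sqrt(2)*j^2 + 5*j^2/2 + sqrt(2)*j/2 + 239*j/4 - 61/2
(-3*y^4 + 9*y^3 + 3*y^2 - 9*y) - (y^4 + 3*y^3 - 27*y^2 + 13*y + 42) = -4*y^4 + 6*y^3 + 30*y^2 - 22*y - 42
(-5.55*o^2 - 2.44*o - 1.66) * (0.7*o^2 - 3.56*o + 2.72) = -3.885*o^4 + 18.05*o^3 - 7.5716*o^2 - 0.7272*o - 4.5152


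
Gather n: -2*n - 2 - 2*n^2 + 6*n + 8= -2*n^2 + 4*n + 6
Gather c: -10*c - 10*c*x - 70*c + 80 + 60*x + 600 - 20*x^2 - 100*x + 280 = c*(-10*x - 80) - 20*x^2 - 40*x + 960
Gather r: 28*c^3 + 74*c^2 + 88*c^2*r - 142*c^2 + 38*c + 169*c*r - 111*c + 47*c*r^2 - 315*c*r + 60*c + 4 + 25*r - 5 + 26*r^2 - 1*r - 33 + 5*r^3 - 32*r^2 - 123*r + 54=28*c^3 - 68*c^2 - 13*c + 5*r^3 + r^2*(47*c - 6) + r*(88*c^2 - 146*c - 99) + 20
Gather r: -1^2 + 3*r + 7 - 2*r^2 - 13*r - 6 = -2*r^2 - 10*r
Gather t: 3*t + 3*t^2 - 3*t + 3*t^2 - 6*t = 6*t^2 - 6*t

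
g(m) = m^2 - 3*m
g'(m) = 2*m - 3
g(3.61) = 2.20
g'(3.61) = 4.22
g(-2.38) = 12.80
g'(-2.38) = -7.76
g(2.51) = -1.23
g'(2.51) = 2.02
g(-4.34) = 31.86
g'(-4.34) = -11.68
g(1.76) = -2.18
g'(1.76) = 0.52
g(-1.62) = 7.48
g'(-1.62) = -6.24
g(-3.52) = 22.95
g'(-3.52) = -10.04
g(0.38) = -1.00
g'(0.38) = -2.24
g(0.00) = 0.00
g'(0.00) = -3.00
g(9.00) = 54.00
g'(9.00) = 15.00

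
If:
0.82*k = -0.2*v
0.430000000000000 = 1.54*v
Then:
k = -0.07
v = 0.28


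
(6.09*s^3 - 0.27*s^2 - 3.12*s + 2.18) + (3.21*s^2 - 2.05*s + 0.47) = 6.09*s^3 + 2.94*s^2 - 5.17*s + 2.65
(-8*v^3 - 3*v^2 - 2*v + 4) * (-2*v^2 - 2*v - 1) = 16*v^5 + 22*v^4 + 18*v^3 - v^2 - 6*v - 4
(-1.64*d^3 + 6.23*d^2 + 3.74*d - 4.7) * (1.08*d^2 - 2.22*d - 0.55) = -1.7712*d^5 + 10.3692*d^4 - 8.8894*d^3 - 16.8053*d^2 + 8.377*d + 2.585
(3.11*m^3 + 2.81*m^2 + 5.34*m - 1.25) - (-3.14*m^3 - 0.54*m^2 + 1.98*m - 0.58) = 6.25*m^3 + 3.35*m^2 + 3.36*m - 0.67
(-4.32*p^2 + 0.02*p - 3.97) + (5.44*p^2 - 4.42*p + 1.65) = 1.12*p^2 - 4.4*p - 2.32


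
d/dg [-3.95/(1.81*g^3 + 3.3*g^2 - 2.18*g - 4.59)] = (21.4485*g^2 + 26.07*g - 8.611)/(1.81*g^3 + 3.3*g^2 - 2.18*g - 4.59)^2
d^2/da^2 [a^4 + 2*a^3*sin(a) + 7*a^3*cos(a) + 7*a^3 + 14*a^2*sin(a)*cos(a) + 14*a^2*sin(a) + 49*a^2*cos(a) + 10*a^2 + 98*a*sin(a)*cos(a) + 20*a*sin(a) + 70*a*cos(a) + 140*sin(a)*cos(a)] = -2*a^3*sin(a) - 7*a^3*cos(a) - 56*a^2*sin(a) - 28*a^2*sin(2*a) - 37*a^2*cos(a) + 12*a^2 - 204*a*sin(a) - 196*a*sin(2*a) + 28*a*cos(a) + 56*a*cos(2*a) + 42*a - 112*sin(a) - 266*sin(2*a) + 138*cos(a) + 196*cos(2*a) + 20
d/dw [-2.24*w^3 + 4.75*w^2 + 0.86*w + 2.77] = -6.72*w^2 + 9.5*w + 0.86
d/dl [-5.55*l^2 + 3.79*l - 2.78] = 3.79 - 11.1*l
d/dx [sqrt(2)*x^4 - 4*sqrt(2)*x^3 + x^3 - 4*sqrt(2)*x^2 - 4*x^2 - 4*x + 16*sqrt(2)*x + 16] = 4*sqrt(2)*x^3 - 12*sqrt(2)*x^2 + 3*x^2 - 8*sqrt(2)*x - 8*x - 4 + 16*sqrt(2)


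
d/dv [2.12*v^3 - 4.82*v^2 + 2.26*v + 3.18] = 6.36*v^2 - 9.64*v + 2.26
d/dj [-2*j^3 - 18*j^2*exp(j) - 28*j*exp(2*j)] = -18*j^2*exp(j) - 6*j^2 - 56*j*exp(2*j) - 36*j*exp(j) - 28*exp(2*j)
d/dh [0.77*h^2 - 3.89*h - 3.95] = 1.54*h - 3.89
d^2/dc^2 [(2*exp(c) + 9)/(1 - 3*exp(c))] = (-87*exp(c) - 29)*exp(c)/(27*exp(3*c) - 27*exp(2*c) + 9*exp(c) - 1)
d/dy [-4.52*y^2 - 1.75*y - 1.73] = -9.04*y - 1.75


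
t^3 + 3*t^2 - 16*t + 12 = (t - 2)*(t - 1)*(t + 6)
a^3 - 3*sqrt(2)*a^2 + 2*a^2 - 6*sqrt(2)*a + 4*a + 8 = (a + 2)*(a - 2*sqrt(2))*(a - sqrt(2))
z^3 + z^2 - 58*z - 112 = (z - 8)*(z + 2)*(z + 7)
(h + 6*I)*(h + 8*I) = h^2 + 14*I*h - 48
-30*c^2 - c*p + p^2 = (-6*c + p)*(5*c + p)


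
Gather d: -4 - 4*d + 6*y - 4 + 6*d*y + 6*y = d*(6*y - 4) + 12*y - 8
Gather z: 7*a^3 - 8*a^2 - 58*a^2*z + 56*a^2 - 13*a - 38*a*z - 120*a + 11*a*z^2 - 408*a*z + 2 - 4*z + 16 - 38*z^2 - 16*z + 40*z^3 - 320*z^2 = 7*a^3 + 48*a^2 - 133*a + 40*z^3 + z^2*(11*a - 358) + z*(-58*a^2 - 446*a - 20) + 18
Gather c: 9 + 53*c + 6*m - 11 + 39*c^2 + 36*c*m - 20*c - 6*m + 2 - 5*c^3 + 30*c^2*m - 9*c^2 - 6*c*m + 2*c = -5*c^3 + c^2*(30*m + 30) + c*(30*m + 35)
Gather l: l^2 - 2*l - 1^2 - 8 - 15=l^2 - 2*l - 24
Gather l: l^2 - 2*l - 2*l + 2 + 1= l^2 - 4*l + 3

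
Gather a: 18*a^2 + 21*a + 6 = 18*a^2 + 21*a + 6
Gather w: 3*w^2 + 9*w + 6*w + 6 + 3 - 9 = 3*w^2 + 15*w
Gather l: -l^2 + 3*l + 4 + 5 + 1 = -l^2 + 3*l + 10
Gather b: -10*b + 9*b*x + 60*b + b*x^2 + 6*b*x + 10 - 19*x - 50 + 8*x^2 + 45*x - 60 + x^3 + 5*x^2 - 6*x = b*(x^2 + 15*x + 50) + x^3 + 13*x^2 + 20*x - 100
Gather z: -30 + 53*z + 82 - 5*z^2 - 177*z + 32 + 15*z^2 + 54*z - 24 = 10*z^2 - 70*z + 60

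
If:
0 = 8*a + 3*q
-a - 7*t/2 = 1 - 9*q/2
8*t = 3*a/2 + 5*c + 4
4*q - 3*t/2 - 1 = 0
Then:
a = -12/107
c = -298/535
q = 32/107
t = 14/107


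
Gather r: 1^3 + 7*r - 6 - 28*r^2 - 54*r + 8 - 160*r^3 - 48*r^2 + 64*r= -160*r^3 - 76*r^2 + 17*r + 3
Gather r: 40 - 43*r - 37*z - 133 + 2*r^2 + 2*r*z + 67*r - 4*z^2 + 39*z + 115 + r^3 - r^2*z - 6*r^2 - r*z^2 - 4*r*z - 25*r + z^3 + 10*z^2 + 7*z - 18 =r^3 + r^2*(-z - 4) + r*(-z^2 - 2*z - 1) + z^3 + 6*z^2 + 9*z + 4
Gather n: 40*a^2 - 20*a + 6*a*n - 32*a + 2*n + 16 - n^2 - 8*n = 40*a^2 - 52*a - n^2 + n*(6*a - 6) + 16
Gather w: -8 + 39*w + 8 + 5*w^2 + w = 5*w^2 + 40*w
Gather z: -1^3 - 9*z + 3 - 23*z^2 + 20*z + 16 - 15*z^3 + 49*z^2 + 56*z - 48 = -15*z^3 + 26*z^2 + 67*z - 30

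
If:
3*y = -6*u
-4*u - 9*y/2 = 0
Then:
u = 0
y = 0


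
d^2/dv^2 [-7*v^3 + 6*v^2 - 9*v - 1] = 12 - 42*v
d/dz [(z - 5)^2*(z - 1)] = (z - 5)*(3*z - 7)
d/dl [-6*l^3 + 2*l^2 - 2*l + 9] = -18*l^2 + 4*l - 2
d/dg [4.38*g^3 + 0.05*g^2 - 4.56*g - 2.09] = 13.14*g^2 + 0.1*g - 4.56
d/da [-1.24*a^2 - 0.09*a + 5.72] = -2.48*a - 0.09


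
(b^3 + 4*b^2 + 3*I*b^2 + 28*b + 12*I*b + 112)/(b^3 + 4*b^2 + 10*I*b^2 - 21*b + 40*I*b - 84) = (b - 4*I)/(b + 3*I)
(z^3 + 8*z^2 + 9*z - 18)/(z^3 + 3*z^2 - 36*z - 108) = (z - 1)/(z - 6)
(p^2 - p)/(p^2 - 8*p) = (p - 1)/(p - 8)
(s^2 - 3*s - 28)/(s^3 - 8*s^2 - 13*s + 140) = 1/(s - 5)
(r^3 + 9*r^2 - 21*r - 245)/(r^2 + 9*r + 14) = (r^2 + 2*r - 35)/(r + 2)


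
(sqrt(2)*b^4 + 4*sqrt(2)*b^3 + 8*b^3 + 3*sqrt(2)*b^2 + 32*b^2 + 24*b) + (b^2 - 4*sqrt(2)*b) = sqrt(2)*b^4 + 4*sqrt(2)*b^3 + 8*b^3 + 3*sqrt(2)*b^2 + 33*b^2 - 4*sqrt(2)*b + 24*b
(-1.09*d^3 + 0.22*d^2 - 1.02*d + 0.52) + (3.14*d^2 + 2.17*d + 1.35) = -1.09*d^3 + 3.36*d^2 + 1.15*d + 1.87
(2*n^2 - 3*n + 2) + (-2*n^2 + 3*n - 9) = -7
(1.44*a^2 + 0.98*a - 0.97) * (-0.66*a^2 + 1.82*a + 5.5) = -0.9504*a^4 + 1.974*a^3 + 10.3438*a^2 + 3.6246*a - 5.335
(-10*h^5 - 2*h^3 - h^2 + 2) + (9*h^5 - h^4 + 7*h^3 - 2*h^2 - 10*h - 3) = -h^5 - h^4 + 5*h^3 - 3*h^2 - 10*h - 1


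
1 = 1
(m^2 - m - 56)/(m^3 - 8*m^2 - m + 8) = (m + 7)/(m^2 - 1)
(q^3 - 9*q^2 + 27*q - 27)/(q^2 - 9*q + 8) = (q^3 - 9*q^2 + 27*q - 27)/(q^2 - 9*q + 8)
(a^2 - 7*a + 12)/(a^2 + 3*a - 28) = (a - 3)/(a + 7)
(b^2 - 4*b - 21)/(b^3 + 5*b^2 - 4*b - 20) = (b^2 - 4*b - 21)/(b^3 + 5*b^2 - 4*b - 20)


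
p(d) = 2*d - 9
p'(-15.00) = 2.00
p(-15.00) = -39.00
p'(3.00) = 2.00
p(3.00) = -3.00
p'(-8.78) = 2.00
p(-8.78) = -26.56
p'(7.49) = 2.00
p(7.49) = 5.98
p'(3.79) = 2.00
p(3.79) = -1.42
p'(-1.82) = 2.00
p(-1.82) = -12.64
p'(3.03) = 2.00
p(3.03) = -2.94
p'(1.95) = 2.00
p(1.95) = -5.10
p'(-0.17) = 2.00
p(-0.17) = -9.34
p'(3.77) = 2.00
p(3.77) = -1.46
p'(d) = 2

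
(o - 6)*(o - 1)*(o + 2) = o^3 - 5*o^2 - 8*o + 12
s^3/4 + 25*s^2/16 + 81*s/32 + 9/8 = (s/4 + 1)*(s + 3/4)*(s + 3/2)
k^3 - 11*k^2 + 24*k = k*(k - 8)*(k - 3)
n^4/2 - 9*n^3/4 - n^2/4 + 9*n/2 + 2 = (n/2 + 1/2)*(n - 4)*(n - 2)*(n + 1/2)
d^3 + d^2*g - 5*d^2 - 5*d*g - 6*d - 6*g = (d - 6)*(d + 1)*(d + g)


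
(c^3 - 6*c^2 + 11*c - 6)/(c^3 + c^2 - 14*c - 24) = (c^3 - 6*c^2 + 11*c - 6)/(c^3 + c^2 - 14*c - 24)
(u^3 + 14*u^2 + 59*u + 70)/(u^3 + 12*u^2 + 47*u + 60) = (u^2 + 9*u + 14)/(u^2 + 7*u + 12)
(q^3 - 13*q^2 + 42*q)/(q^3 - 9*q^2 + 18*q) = (q - 7)/(q - 3)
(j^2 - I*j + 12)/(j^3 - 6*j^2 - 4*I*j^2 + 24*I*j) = (j + 3*I)/(j*(j - 6))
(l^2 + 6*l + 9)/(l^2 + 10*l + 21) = (l + 3)/(l + 7)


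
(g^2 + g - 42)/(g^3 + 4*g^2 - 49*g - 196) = (g - 6)/(g^2 - 3*g - 28)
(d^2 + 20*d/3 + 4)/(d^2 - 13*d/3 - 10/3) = (d + 6)/(d - 5)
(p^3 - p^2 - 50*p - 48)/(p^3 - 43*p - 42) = (p - 8)/(p - 7)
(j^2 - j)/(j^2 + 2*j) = (j - 1)/(j + 2)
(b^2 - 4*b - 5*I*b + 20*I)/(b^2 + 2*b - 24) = (b - 5*I)/(b + 6)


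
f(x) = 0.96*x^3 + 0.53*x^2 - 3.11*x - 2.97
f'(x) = 2.88*x^2 + 1.06*x - 3.11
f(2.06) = 1.26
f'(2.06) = 11.30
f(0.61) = -4.45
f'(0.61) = -1.39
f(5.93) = 197.41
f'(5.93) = 104.45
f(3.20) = 23.96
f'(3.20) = 29.77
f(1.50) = -3.20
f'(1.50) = 4.96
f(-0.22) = -2.27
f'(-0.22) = -3.20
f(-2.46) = -6.40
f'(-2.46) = 11.71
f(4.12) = 60.35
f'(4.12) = 50.14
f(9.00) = 711.81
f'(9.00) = 239.71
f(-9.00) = -631.89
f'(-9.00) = 220.63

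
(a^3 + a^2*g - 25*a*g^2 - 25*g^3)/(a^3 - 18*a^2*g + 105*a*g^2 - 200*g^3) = (a^2 + 6*a*g + 5*g^2)/(a^2 - 13*a*g + 40*g^2)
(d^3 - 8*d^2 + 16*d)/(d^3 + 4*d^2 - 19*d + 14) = d*(d^2 - 8*d + 16)/(d^3 + 4*d^2 - 19*d + 14)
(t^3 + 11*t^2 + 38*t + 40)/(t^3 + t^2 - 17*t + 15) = (t^2 + 6*t + 8)/(t^2 - 4*t + 3)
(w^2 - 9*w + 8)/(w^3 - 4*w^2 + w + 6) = (w^2 - 9*w + 8)/(w^3 - 4*w^2 + w + 6)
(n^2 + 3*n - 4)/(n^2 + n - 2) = (n + 4)/(n + 2)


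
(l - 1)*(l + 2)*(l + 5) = l^3 + 6*l^2 + 3*l - 10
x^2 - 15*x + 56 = (x - 8)*(x - 7)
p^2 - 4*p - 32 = (p - 8)*(p + 4)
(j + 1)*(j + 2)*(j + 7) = j^3 + 10*j^2 + 23*j + 14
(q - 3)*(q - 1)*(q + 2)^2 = q^4 - 9*q^2 - 4*q + 12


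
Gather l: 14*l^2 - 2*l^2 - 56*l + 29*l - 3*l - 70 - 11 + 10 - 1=12*l^2 - 30*l - 72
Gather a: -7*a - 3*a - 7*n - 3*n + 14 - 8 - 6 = -10*a - 10*n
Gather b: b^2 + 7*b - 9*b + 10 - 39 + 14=b^2 - 2*b - 15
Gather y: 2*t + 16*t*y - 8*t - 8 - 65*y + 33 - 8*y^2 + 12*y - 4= -6*t - 8*y^2 + y*(16*t - 53) + 21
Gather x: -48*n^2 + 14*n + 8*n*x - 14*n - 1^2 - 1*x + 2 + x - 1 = -48*n^2 + 8*n*x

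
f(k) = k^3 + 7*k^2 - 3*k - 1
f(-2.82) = 40.70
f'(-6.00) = 21.00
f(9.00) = 1268.00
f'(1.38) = 22.03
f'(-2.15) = -19.23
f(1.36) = 10.38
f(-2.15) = 27.87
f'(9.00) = 366.00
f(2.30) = 41.30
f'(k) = 3*k^2 + 14*k - 3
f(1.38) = 10.82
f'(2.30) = 45.07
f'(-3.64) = -14.21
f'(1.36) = 21.59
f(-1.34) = 13.18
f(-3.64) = 54.44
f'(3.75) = 91.69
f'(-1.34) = -16.37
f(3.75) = 138.92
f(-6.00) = 53.00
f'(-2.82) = -18.62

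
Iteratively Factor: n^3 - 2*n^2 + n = (n - 1)*(n^2 - n) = n*(n - 1)*(n - 1)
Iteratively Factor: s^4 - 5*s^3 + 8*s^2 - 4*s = (s - 2)*(s^3 - 3*s^2 + 2*s) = (s - 2)*(s - 1)*(s^2 - 2*s) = (s - 2)^2*(s - 1)*(s)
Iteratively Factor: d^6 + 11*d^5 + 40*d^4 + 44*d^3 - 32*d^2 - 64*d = (d + 4)*(d^5 + 7*d^4 + 12*d^3 - 4*d^2 - 16*d) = (d - 1)*(d + 4)*(d^4 + 8*d^3 + 20*d^2 + 16*d) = (d - 1)*(d + 4)^2*(d^3 + 4*d^2 + 4*d) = (d - 1)*(d + 2)*(d + 4)^2*(d^2 + 2*d) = d*(d - 1)*(d + 2)*(d + 4)^2*(d + 2)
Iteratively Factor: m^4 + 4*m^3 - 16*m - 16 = (m + 2)*(m^3 + 2*m^2 - 4*m - 8) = (m + 2)^2*(m^2 - 4) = (m + 2)^3*(m - 2)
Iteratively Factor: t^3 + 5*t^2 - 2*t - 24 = (t + 3)*(t^2 + 2*t - 8) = (t - 2)*(t + 3)*(t + 4)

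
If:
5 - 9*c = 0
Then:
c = 5/9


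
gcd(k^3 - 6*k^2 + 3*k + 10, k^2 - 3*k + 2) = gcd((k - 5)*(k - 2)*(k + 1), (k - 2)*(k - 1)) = k - 2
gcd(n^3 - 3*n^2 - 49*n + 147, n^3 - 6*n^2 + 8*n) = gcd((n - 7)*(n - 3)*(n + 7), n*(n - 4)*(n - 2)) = 1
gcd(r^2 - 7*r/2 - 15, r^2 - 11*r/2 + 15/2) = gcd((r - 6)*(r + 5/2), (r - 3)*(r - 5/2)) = 1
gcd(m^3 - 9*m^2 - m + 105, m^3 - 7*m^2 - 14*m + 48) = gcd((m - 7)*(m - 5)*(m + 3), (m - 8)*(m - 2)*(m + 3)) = m + 3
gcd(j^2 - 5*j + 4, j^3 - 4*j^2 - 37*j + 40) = j - 1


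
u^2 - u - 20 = (u - 5)*(u + 4)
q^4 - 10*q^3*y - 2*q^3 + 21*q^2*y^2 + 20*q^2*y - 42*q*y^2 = q*(q - 2)*(q - 7*y)*(q - 3*y)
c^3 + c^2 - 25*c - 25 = (c - 5)*(c + 1)*(c + 5)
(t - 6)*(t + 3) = t^2 - 3*t - 18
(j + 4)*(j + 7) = j^2 + 11*j + 28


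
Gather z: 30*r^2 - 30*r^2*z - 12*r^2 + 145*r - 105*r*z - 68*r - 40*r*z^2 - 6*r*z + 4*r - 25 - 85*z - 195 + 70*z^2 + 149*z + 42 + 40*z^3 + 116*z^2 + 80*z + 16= 18*r^2 + 81*r + 40*z^3 + z^2*(186 - 40*r) + z*(-30*r^2 - 111*r + 144) - 162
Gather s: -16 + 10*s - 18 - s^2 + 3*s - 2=-s^2 + 13*s - 36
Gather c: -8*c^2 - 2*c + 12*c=-8*c^2 + 10*c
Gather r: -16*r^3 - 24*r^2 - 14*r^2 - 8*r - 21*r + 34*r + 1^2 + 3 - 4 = -16*r^3 - 38*r^2 + 5*r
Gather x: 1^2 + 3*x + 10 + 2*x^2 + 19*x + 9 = 2*x^2 + 22*x + 20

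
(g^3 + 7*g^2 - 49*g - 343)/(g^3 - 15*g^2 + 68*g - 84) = (g^2 + 14*g + 49)/(g^2 - 8*g + 12)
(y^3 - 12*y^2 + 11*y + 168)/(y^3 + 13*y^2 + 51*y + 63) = (y^2 - 15*y + 56)/(y^2 + 10*y + 21)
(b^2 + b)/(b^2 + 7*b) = (b + 1)/(b + 7)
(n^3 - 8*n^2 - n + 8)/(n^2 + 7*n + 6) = (n^2 - 9*n + 8)/(n + 6)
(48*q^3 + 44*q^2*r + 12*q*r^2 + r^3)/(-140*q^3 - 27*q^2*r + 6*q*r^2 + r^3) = (-12*q^2 - 8*q*r - r^2)/(35*q^2 - 2*q*r - r^2)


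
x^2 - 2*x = x*(x - 2)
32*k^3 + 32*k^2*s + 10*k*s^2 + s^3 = (2*k + s)*(4*k + s)^2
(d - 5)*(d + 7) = d^2 + 2*d - 35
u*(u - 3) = u^2 - 3*u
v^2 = v^2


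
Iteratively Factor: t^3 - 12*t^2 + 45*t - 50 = (t - 5)*(t^2 - 7*t + 10) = (t - 5)*(t - 2)*(t - 5)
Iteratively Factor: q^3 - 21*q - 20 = (q - 5)*(q^2 + 5*q + 4) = (q - 5)*(q + 1)*(q + 4)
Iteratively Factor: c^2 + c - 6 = (c - 2)*(c + 3)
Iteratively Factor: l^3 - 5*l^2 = (l - 5)*(l^2) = l*(l - 5)*(l)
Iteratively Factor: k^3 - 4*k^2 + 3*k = (k - 3)*(k^2 - k) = (k - 3)*(k - 1)*(k)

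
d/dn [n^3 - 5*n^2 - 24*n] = 3*n^2 - 10*n - 24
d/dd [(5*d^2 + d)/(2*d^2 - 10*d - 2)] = (-26*d^2 - 10*d - 1)/(2*(d^4 - 10*d^3 + 23*d^2 + 10*d + 1))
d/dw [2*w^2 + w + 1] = 4*w + 1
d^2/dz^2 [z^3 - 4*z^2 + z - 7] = 6*z - 8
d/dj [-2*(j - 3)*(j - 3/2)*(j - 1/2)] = -6*j^2 + 20*j - 27/2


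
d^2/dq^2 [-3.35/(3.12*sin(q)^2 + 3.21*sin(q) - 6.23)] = (130.44096*sin(q)^4 + 100.65276*sin(q)^3 + 99.321135*sin(q)^2 - 134.311215*sin(q) - 199.26939)/(3.12*sin(q)^2 + 3.21*sin(q) - 6.23)^3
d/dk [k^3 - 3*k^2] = 3*k*(k - 2)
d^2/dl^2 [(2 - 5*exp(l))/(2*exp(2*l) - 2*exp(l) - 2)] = (-5*exp(4*l) + 3*exp(3*l) - 36*exp(2*l) + 15*exp(l) - 7)*exp(l)/(2*(exp(6*l) - 3*exp(5*l) + 5*exp(3*l) - 3*exp(l) - 1))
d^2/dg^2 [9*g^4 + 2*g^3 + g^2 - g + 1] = 108*g^2 + 12*g + 2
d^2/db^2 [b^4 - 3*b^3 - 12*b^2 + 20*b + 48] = 12*b^2 - 18*b - 24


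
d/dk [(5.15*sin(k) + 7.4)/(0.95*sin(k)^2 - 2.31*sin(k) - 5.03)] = (-14.06*sin(k) + 2.44625*cos(2*k) - 11.25675)*cos(k)/(-0.95*sin(k)^2 + 2.31*sin(k) + 5.03)^2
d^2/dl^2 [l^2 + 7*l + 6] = 2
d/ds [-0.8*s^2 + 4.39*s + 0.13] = 4.39 - 1.6*s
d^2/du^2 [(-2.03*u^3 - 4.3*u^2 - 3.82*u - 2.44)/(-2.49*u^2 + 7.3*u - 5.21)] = (-1.4210854715202e-14*u^5 + 1.4210854715202e-14*u^4 + 367.37839*u^3 - 707.173296*u^2 - 232.83501*u + 720.758828)/(15.438249*u^6 - 135.78219*u^5 + 494.983863*u^4 - 957.23002*u^3 + 1035.689127*u^2 - 594.45579*u + 141.420761)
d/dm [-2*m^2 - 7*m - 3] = -4*m - 7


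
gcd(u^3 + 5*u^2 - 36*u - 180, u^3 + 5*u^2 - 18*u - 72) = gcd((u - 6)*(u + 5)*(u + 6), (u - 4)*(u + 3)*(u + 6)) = u + 6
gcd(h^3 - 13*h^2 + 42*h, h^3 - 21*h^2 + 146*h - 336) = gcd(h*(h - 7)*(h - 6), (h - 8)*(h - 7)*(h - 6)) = h^2 - 13*h + 42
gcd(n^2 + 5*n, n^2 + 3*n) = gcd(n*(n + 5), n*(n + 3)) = n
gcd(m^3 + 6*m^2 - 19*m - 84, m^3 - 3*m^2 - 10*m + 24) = m^2 - m - 12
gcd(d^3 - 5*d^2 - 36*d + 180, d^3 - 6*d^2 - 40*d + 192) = d + 6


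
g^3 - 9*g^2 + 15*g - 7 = (g - 7)*(g - 1)^2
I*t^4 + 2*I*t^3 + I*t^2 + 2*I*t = t*(t + 2)*(t + I)*(I*t + 1)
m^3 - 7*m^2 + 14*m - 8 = (m - 4)*(m - 2)*(m - 1)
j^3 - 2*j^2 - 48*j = j*(j - 8)*(j + 6)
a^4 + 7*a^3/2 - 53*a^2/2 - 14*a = a*(a - 4)*(a + 1/2)*(a + 7)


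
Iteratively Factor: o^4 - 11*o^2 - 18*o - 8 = (o + 1)*(o^3 - o^2 - 10*o - 8) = (o + 1)*(o + 2)*(o^2 - 3*o - 4) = (o - 4)*(o + 1)*(o + 2)*(o + 1)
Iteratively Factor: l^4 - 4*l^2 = (l)*(l^3 - 4*l) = l*(l - 2)*(l^2 + 2*l) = l^2*(l - 2)*(l + 2)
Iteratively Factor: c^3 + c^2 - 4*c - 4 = (c - 2)*(c^2 + 3*c + 2) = (c - 2)*(c + 2)*(c + 1)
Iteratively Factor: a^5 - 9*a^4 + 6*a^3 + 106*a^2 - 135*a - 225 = (a + 3)*(a^4 - 12*a^3 + 42*a^2 - 20*a - 75) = (a - 5)*(a + 3)*(a^3 - 7*a^2 + 7*a + 15) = (a - 5)*(a - 3)*(a + 3)*(a^2 - 4*a - 5) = (a - 5)*(a - 3)*(a + 1)*(a + 3)*(a - 5)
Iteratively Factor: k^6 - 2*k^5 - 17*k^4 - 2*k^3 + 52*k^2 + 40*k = (k + 1)*(k^5 - 3*k^4 - 14*k^3 + 12*k^2 + 40*k) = k*(k + 1)*(k^4 - 3*k^3 - 14*k^2 + 12*k + 40) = k*(k + 1)*(k + 2)*(k^3 - 5*k^2 - 4*k + 20) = k*(k - 5)*(k + 1)*(k + 2)*(k^2 - 4) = k*(k - 5)*(k + 1)*(k + 2)^2*(k - 2)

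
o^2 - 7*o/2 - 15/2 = (o - 5)*(o + 3/2)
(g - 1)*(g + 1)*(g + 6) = g^3 + 6*g^2 - g - 6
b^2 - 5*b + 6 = (b - 3)*(b - 2)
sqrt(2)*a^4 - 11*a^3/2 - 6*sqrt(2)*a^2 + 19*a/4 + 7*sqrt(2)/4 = (a - 7*sqrt(2)/2)*(a - sqrt(2)/2)*(a + sqrt(2))*(sqrt(2)*a + 1/2)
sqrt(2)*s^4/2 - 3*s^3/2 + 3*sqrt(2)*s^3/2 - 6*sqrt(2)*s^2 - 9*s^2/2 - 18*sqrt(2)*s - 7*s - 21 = (s + 3)*(s - 7*sqrt(2)/2)*(s + sqrt(2))*(sqrt(2)*s/2 + 1)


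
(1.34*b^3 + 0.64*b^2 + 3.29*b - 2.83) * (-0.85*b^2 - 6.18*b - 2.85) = -1.139*b^5 - 8.8252*b^4 - 10.5707*b^3 - 19.7507*b^2 + 8.1129*b + 8.0655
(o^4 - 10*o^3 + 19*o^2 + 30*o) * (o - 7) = o^5 - 17*o^4 + 89*o^3 - 103*o^2 - 210*o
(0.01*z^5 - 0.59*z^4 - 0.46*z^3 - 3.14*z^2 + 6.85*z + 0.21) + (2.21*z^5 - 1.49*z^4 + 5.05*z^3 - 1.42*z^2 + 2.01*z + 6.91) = 2.22*z^5 - 2.08*z^4 + 4.59*z^3 - 4.56*z^2 + 8.86*z + 7.12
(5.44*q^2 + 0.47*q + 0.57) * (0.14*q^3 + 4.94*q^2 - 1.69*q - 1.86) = 0.7616*q^5 + 26.9394*q^4 - 6.792*q^3 - 8.0969*q^2 - 1.8375*q - 1.0602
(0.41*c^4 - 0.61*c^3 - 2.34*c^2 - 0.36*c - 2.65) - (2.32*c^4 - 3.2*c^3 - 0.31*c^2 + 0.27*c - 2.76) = -1.91*c^4 + 2.59*c^3 - 2.03*c^2 - 0.63*c + 0.11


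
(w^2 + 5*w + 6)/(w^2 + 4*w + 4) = (w + 3)/(w + 2)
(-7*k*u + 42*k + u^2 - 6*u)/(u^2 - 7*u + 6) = (-7*k + u)/(u - 1)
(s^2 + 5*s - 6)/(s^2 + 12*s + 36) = (s - 1)/(s + 6)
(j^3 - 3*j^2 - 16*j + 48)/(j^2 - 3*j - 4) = (j^2 + j - 12)/(j + 1)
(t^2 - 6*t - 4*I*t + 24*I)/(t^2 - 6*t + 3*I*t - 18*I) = (t - 4*I)/(t + 3*I)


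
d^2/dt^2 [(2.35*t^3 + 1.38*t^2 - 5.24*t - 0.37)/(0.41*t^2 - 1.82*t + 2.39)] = (-8.88178419700125e-16*t^5 + 11.260574*t^3 - 69.818934*t^2 + 113.00523*t - 31.546558)/(0.068921*t^6 - 0.917826*t^5 + 5.279529*t^4 - 16.729076*t^3 + 30.775791*t^2 - 31.188066*t + 13.651919)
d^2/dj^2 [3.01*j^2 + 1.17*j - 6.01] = 6.02000000000000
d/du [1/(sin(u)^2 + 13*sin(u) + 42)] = -(2*sin(u) + 13)*cos(u)/(sin(u)^2 + 13*sin(u) + 42)^2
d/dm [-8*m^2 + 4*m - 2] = 4 - 16*m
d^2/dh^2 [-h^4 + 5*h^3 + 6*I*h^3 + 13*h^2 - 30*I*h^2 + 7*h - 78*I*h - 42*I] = -12*h^2 + h*(30 + 36*I) + 26 - 60*I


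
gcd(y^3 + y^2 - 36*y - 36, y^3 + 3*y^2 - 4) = 1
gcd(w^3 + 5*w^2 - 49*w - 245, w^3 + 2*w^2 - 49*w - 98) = w^2 - 49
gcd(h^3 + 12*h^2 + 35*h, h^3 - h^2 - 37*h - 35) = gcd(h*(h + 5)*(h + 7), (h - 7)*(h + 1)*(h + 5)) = h + 5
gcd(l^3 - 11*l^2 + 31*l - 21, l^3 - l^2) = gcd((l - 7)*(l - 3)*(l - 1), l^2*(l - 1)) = l - 1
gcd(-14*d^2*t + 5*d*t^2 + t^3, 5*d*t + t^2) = t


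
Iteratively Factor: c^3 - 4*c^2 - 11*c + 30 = (c - 5)*(c^2 + c - 6) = (c - 5)*(c + 3)*(c - 2)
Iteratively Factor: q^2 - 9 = (q + 3)*(q - 3)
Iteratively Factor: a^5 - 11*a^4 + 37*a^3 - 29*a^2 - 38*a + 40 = (a - 5)*(a^4 - 6*a^3 + 7*a^2 + 6*a - 8) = (a - 5)*(a - 1)*(a^3 - 5*a^2 + 2*a + 8) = (a - 5)*(a - 4)*(a - 1)*(a^2 - a - 2) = (a - 5)*(a - 4)*(a - 1)*(a + 1)*(a - 2)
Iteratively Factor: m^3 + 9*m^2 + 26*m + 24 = (m + 3)*(m^2 + 6*m + 8) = (m + 3)*(m + 4)*(m + 2)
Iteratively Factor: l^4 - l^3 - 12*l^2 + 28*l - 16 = (l + 4)*(l^3 - 5*l^2 + 8*l - 4) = (l - 2)*(l + 4)*(l^2 - 3*l + 2) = (l - 2)*(l - 1)*(l + 4)*(l - 2)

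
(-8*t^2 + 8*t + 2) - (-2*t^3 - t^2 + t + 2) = 2*t^3 - 7*t^2 + 7*t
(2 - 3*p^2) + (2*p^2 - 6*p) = -p^2 - 6*p + 2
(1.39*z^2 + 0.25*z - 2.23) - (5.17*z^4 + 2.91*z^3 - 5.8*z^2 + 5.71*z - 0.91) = -5.17*z^4 - 2.91*z^3 + 7.19*z^2 - 5.46*z - 1.32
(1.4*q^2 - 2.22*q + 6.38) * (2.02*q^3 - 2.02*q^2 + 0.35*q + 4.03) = 2.828*q^5 - 7.3124*q^4 + 17.862*q^3 - 8.0226*q^2 - 6.7136*q + 25.7114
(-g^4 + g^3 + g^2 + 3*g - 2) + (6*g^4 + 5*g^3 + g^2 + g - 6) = 5*g^4 + 6*g^3 + 2*g^2 + 4*g - 8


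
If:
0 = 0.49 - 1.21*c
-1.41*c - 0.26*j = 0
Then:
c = 0.40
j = -2.20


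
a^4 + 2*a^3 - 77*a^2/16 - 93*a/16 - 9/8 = (a - 2)*(a + 1/4)*(a + 3/4)*(a + 3)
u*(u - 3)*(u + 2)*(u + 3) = u^4 + 2*u^3 - 9*u^2 - 18*u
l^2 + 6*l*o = l*(l + 6*o)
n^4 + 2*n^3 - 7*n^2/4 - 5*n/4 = n*(n - 1)*(n + 1/2)*(n + 5/2)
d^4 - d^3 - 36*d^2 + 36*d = d*(d - 6)*(d - 1)*(d + 6)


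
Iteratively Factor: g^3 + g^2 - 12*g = (g)*(g^2 + g - 12) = g*(g - 3)*(g + 4)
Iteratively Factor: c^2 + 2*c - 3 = (c + 3)*(c - 1)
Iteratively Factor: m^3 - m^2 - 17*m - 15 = (m + 3)*(m^2 - 4*m - 5) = (m - 5)*(m + 3)*(m + 1)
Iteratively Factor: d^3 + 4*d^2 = (d)*(d^2 + 4*d) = d*(d + 4)*(d)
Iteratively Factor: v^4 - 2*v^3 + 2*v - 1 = (v - 1)*(v^3 - v^2 - v + 1) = (v - 1)*(v + 1)*(v^2 - 2*v + 1) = (v - 1)^2*(v + 1)*(v - 1)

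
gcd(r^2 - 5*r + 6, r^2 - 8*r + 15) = r - 3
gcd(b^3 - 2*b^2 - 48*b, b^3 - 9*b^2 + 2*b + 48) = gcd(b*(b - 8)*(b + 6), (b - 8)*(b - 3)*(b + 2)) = b - 8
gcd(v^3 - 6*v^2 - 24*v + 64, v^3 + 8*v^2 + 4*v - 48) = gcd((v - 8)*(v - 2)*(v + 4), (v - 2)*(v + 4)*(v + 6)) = v^2 + 2*v - 8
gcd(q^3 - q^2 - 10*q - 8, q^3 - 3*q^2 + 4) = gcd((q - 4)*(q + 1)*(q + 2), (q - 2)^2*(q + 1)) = q + 1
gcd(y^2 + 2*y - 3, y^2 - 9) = y + 3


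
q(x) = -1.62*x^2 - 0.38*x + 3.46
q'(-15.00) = 48.22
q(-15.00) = -355.34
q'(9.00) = -29.54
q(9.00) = -131.18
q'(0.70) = -2.65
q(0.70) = 2.40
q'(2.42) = -8.22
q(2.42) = -6.95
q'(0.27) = -1.25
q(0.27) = 3.24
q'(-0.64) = 1.69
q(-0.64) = 3.04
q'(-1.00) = 2.86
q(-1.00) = 2.22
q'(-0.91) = 2.57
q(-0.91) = 2.46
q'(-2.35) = 7.23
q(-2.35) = -4.59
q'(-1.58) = 4.74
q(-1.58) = 0.02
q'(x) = -3.24*x - 0.38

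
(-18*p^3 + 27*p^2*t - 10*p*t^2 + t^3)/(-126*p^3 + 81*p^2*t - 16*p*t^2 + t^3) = (p - t)/(7*p - t)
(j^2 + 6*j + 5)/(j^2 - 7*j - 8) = (j + 5)/(j - 8)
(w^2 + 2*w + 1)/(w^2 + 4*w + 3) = (w + 1)/(w + 3)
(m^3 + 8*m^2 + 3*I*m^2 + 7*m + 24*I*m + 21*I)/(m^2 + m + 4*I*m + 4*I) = (m^2 + m*(7 + 3*I) + 21*I)/(m + 4*I)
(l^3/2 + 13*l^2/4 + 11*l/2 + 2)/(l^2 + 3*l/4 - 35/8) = 2*(2*l^3 + 13*l^2 + 22*l + 8)/(8*l^2 + 6*l - 35)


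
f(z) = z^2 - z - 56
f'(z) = 2*z - 1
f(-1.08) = -53.75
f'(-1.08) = -3.16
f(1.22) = -55.73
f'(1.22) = 1.44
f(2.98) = -50.10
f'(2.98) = 4.96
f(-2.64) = -46.39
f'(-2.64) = -6.28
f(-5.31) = -22.49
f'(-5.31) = -11.62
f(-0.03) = -55.97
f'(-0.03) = -1.06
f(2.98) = -50.10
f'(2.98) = 4.96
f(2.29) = -53.05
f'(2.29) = 3.58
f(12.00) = 76.00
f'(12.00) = 23.00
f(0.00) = -56.00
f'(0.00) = -1.00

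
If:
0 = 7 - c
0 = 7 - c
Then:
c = 7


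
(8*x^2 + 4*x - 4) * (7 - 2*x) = -16*x^3 + 48*x^2 + 36*x - 28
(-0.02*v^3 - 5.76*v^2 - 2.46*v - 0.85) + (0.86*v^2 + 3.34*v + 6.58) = -0.02*v^3 - 4.9*v^2 + 0.88*v + 5.73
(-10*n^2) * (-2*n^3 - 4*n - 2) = 20*n^5 + 40*n^3 + 20*n^2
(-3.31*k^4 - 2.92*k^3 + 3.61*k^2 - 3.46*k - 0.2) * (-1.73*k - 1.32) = 5.7263*k^5 + 9.4208*k^4 - 2.3909*k^3 + 1.2206*k^2 + 4.9132*k + 0.264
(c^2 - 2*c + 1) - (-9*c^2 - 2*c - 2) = 10*c^2 + 3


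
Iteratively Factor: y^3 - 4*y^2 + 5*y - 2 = (y - 2)*(y^2 - 2*y + 1) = (y - 2)*(y - 1)*(y - 1)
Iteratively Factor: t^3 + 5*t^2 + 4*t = (t)*(t^2 + 5*t + 4) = t*(t + 1)*(t + 4)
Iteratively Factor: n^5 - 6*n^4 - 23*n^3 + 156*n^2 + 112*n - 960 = (n + 4)*(n^4 - 10*n^3 + 17*n^2 + 88*n - 240) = (n - 4)*(n + 4)*(n^3 - 6*n^2 - 7*n + 60) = (n - 4)^2*(n + 4)*(n^2 - 2*n - 15) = (n - 5)*(n - 4)^2*(n + 4)*(n + 3)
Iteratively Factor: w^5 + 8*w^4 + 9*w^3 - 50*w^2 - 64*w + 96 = (w + 3)*(w^4 + 5*w^3 - 6*w^2 - 32*w + 32) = (w + 3)*(w + 4)*(w^3 + w^2 - 10*w + 8) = (w - 1)*(w + 3)*(w + 4)*(w^2 + 2*w - 8) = (w - 2)*(w - 1)*(w + 3)*(w + 4)*(w + 4)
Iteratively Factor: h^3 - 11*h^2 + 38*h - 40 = (h - 2)*(h^2 - 9*h + 20) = (h - 4)*(h - 2)*(h - 5)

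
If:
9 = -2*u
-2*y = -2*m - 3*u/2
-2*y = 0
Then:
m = 27/8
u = -9/2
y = 0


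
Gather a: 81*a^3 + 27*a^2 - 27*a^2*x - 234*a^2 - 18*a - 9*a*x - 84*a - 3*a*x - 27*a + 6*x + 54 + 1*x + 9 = 81*a^3 + a^2*(-27*x - 207) + a*(-12*x - 129) + 7*x + 63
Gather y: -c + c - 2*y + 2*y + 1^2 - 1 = 0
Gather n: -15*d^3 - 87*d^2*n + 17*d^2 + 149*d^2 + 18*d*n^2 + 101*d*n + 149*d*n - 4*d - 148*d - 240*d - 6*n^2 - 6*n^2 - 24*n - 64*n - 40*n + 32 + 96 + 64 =-15*d^3 + 166*d^2 - 392*d + n^2*(18*d - 12) + n*(-87*d^2 + 250*d - 128) + 192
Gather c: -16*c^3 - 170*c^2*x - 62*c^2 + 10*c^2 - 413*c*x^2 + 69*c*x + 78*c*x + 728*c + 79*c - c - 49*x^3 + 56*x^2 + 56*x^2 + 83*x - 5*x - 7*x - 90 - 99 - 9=-16*c^3 + c^2*(-170*x - 52) + c*(-413*x^2 + 147*x + 806) - 49*x^3 + 112*x^2 + 71*x - 198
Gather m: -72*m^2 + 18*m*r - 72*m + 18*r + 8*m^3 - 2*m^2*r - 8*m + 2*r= 8*m^3 + m^2*(-2*r - 72) + m*(18*r - 80) + 20*r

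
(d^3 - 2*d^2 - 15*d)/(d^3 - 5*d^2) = (d + 3)/d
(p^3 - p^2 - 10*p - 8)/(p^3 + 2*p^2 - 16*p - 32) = (p + 1)/(p + 4)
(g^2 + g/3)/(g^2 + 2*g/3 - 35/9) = 3*g*(3*g + 1)/(9*g^2 + 6*g - 35)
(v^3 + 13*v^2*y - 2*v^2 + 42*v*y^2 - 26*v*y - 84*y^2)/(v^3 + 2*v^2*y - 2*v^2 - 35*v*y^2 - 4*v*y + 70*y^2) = (-v - 6*y)/(-v + 5*y)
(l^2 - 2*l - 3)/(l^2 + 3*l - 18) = (l + 1)/(l + 6)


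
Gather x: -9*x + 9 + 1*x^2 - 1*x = x^2 - 10*x + 9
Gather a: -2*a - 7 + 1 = -2*a - 6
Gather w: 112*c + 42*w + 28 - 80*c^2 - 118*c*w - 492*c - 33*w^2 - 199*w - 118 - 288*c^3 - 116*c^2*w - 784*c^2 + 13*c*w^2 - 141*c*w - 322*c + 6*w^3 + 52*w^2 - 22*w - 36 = -288*c^3 - 864*c^2 - 702*c + 6*w^3 + w^2*(13*c + 19) + w*(-116*c^2 - 259*c - 179) - 126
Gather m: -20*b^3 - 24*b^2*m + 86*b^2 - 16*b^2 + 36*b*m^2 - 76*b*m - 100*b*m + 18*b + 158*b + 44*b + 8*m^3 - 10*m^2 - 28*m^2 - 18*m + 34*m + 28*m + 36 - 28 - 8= -20*b^3 + 70*b^2 + 220*b + 8*m^3 + m^2*(36*b - 38) + m*(-24*b^2 - 176*b + 44)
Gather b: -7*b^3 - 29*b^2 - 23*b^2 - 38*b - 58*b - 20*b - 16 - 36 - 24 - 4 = -7*b^3 - 52*b^2 - 116*b - 80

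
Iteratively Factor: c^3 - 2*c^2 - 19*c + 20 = (c - 1)*(c^2 - c - 20) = (c - 5)*(c - 1)*(c + 4)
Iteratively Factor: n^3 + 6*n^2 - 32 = (n + 4)*(n^2 + 2*n - 8) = (n - 2)*(n + 4)*(n + 4)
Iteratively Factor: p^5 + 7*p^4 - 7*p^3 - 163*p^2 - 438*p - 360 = (p + 4)*(p^4 + 3*p^3 - 19*p^2 - 87*p - 90) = (p + 3)*(p + 4)*(p^3 - 19*p - 30) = (p + 3)^2*(p + 4)*(p^2 - 3*p - 10) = (p + 2)*(p + 3)^2*(p + 4)*(p - 5)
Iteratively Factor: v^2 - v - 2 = (v - 2)*(v + 1)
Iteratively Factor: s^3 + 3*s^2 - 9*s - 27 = (s - 3)*(s^2 + 6*s + 9) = (s - 3)*(s + 3)*(s + 3)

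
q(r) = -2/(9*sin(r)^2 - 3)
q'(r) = 36*sin(r)*cos(r)/(9*sin(r)^2 - 3)^2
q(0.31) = 0.92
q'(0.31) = 2.24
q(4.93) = -0.36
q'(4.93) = -0.24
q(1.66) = -0.34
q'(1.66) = -0.09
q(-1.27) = -0.38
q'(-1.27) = -0.38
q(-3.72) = 6.45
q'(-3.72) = -171.31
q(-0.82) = -1.10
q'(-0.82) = -5.47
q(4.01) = -0.89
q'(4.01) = 3.53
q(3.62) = 1.83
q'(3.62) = 12.33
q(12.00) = 4.89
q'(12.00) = -97.54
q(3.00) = 0.71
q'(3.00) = -0.63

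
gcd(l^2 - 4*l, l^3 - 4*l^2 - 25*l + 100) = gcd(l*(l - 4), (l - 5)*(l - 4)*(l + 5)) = l - 4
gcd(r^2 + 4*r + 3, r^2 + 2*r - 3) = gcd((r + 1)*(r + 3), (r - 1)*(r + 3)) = r + 3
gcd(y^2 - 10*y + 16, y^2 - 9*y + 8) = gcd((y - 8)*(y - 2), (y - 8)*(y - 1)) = y - 8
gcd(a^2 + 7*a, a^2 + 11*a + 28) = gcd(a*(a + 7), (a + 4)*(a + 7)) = a + 7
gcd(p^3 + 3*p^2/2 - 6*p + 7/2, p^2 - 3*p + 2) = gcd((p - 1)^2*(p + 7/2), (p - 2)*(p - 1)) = p - 1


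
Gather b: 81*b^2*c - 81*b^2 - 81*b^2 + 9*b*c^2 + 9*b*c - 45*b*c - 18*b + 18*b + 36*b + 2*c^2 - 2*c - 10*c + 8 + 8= b^2*(81*c - 162) + b*(9*c^2 - 36*c + 36) + 2*c^2 - 12*c + 16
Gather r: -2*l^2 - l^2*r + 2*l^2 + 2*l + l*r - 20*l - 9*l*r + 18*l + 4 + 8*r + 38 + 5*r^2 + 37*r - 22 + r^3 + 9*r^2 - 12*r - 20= r^3 + 14*r^2 + r*(-l^2 - 8*l + 33)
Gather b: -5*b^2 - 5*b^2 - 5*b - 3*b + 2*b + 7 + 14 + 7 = -10*b^2 - 6*b + 28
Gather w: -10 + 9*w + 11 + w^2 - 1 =w^2 + 9*w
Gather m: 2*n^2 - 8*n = 2*n^2 - 8*n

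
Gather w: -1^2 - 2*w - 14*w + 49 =48 - 16*w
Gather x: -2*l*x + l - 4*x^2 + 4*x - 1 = l - 4*x^2 + x*(4 - 2*l) - 1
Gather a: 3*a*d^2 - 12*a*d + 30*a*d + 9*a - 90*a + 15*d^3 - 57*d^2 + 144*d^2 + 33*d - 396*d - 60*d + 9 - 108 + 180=a*(3*d^2 + 18*d - 81) + 15*d^3 + 87*d^2 - 423*d + 81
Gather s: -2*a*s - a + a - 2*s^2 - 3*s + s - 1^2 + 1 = -2*s^2 + s*(-2*a - 2)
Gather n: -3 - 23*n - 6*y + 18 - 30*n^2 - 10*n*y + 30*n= -30*n^2 + n*(7 - 10*y) - 6*y + 15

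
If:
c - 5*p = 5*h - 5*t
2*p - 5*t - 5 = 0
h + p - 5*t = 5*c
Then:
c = -5*t/6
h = -5*t/3 - 5/2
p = 5*t/2 + 5/2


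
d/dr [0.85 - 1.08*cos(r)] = 1.08*sin(r)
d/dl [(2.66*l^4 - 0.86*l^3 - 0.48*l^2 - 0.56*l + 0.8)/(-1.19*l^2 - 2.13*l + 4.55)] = (-6.3308*l^5 - 15.974*l^4 + 52.0756*l^3 - 11.383*l^2 - 2.464*l - 0.844)/(1.4161*l^4 + 5.0694*l^3 - 6.2921*l^2 - 19.383*l + 20.7025)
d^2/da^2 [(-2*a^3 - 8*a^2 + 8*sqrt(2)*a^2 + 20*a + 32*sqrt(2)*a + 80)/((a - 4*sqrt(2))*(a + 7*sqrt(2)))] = 16*(-22*a^3 + 7*sqrt(2)*a^3 - 138*a^2 + 294*sqrt(2)*a^2 - 1932*a + 762*sqrt(2)*a - 1052 + 3556*sqrt(2))/(a^6 + 9*sqrt(2)*a^5 - 114*a^4 - 954*sqrt(2)*a^3 + 6384*a^2 + 28224*sqrt(2)*a - 175616)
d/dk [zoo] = 0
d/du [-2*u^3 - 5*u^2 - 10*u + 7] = -6*u^2 - 10*u - 10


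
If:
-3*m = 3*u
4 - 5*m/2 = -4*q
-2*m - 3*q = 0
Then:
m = 24/31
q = -16/31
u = -24/31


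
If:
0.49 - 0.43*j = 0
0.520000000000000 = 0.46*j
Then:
No Solution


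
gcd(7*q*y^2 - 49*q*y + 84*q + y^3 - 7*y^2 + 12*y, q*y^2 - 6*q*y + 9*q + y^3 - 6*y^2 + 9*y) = y - 3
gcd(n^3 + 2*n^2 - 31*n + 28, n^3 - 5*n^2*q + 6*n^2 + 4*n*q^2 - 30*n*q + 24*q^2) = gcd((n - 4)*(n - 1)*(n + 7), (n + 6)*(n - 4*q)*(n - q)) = 1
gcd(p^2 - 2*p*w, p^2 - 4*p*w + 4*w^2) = p - 2*w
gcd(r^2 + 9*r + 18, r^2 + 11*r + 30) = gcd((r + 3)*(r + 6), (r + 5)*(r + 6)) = r + 6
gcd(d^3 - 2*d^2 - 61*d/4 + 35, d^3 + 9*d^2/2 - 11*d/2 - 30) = d^2 + 3*d/2 - 10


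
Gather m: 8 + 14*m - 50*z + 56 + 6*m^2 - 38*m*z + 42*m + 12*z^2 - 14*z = 6*m^2 + m*(56 - 38*z) + 12*z^2 - 64*z + 64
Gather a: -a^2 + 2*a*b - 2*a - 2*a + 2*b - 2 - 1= -a^2 + a*(2*b - 4) + 2*b - 3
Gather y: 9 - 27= -18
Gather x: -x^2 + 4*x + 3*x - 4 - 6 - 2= -x^2 + 7*x - 12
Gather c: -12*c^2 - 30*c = -12*c^2 - 30*c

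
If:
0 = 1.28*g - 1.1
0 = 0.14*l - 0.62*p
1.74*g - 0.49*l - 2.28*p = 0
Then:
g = 0.86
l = 1.49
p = 0.34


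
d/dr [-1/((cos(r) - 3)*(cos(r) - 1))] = 2*(2 - cos(r))*sin(r)/((cos(r) - 3)^2*(cos(r) - 1)^2)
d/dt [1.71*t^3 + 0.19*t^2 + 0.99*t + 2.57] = 5.13*t^2 + 0.38*t + 0.99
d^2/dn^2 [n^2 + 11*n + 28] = 2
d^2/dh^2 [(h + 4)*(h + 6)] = 2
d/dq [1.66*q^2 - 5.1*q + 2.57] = 3.32*q - 5.1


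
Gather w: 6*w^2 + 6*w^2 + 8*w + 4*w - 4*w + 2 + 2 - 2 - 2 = 12*w^2 + 8*w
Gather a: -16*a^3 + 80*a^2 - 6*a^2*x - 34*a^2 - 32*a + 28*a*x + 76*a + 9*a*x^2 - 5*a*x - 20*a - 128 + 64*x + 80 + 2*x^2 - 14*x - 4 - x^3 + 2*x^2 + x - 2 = -16*a^3 + a^2*(46 - 6*x) + a*(9*x^2 + 23*x + 24) - x^3 + 4*x^2 + 51*x - 54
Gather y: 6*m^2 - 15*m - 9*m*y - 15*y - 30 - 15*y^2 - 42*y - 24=6*m^2 - 15*m - 15*y^2 + y*(-9*m - 57) - 54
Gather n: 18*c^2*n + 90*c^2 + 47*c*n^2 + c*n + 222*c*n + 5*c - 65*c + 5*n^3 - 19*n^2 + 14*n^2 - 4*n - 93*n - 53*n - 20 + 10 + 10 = 90*c^2 - 60*c + 5*n^3 + n^2*(47*c - 5) + n*(18*c^2 + 223*c - 150)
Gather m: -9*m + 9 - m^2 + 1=-m^2 - 9*m + 10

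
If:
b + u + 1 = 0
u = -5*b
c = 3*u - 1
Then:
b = 1/4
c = -19/4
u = -5/4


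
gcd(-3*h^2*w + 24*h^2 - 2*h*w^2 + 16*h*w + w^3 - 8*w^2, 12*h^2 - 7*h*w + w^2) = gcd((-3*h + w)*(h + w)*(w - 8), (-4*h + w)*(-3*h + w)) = -3*h + w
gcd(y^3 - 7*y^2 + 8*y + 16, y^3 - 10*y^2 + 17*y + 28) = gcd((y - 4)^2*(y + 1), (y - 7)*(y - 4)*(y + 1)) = y^2 - 3*y - 4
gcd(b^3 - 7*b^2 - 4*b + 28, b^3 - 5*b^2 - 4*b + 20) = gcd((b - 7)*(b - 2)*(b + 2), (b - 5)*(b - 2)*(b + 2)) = b^2 - 4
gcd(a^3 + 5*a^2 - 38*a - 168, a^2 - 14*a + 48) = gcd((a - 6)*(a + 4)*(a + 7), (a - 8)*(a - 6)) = a - 6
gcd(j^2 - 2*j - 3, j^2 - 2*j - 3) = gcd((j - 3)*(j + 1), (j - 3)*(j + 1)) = j^2 - 2*j - 3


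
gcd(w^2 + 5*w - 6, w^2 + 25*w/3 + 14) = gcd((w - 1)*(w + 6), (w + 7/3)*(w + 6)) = w + 6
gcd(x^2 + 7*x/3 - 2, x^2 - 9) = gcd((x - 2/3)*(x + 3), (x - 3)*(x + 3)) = x + 3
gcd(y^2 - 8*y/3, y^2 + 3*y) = y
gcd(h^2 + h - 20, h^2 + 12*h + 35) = h + 5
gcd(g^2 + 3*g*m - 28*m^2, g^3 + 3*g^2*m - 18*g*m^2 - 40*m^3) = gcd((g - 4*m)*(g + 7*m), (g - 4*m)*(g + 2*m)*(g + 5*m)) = g - 4*m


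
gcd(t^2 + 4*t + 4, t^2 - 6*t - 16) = t + 2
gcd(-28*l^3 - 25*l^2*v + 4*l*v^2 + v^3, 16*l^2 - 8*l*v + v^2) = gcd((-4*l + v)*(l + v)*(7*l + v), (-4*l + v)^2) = -4*l + v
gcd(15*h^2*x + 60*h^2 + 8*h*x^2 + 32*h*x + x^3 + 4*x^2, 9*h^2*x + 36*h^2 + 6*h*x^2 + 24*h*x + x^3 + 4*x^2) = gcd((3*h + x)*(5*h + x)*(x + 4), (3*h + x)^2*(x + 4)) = 3*h*x + 12*h + x^2 + 4*x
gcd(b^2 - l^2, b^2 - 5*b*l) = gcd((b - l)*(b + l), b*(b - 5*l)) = 1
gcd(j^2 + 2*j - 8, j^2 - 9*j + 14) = j - 2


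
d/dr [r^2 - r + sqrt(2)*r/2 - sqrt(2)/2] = 2*r - 1 + sqrt(2)/2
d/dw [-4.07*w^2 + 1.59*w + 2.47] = 1.59 - 8.14*w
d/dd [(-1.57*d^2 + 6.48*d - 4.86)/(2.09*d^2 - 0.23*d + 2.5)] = (-13.1821*d^2 + 12.4648*d + 15.0822)/(4.3681*d^4 - 0.9614*d^3 + 10.5029*d^2 - 1.15*d + 6.25)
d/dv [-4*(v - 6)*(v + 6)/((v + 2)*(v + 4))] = 8*(-3*v^2 - 44*v - 108)/(v^4 + 12*v^3 + 52*v^2 + 96*v + 64)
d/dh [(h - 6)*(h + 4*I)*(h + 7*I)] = 3*h^2 + h*(-12 + 22*I) - 28 - 66*I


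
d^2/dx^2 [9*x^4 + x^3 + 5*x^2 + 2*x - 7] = 108*x^2 + 6*x + 10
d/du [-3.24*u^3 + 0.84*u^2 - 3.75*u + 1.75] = -9.72*u^2 + 1.68*u - 3.75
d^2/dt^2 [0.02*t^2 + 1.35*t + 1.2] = 0.0400000000000000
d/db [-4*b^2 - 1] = -8*b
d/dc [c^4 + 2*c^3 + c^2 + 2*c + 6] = 4*c^3 + 6*c^2 + 2*c + 2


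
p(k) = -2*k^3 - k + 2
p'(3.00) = -55.00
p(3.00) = -55.00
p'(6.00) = -217.00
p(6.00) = -436.00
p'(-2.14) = -28.48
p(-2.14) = 23.74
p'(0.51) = -2.56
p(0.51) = 1.22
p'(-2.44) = -36.72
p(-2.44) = 33.49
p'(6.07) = -222.07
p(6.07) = -451.37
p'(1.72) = -18.75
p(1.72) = -9.90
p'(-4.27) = -110.40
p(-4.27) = 161.98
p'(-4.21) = -107.34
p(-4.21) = 155.45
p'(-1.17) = -9.21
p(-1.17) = 6.37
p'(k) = -6*k^2 - 1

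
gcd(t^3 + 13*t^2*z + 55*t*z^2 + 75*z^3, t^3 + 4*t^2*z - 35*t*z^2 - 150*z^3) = t^2 + 10*t*z + 25*z^2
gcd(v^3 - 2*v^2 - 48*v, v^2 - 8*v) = v^2 - 8*v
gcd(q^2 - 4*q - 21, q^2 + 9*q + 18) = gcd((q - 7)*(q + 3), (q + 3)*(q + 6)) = q + 3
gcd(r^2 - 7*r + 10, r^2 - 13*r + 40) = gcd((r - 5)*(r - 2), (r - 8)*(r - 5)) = r - 5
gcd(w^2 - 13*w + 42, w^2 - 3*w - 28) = w - 7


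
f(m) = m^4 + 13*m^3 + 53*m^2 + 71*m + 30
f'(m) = 4*m^3 + 39*m^2 + 106*m + 71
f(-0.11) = 22.81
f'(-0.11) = 59.81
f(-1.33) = 1.87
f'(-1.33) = -10.40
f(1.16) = 205.78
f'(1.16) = 252.68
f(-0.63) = 3.21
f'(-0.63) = 18.70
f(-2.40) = 18.35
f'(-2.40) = -14.06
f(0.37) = 64.20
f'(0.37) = 115.76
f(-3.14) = 24.36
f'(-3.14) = -1.15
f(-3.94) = 18.87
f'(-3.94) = 14.13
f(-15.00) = 17640.00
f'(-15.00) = -6244.00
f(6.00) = 6468.00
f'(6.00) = 2975.00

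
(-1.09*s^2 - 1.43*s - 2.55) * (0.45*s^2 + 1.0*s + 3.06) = -0.4905*s^4 - 1.7335*s^3 - 5.9129*s^2 - 6.9258*s - 7.803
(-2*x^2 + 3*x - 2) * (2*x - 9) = -4*x^3 + 24*x^2 - 31*x + 18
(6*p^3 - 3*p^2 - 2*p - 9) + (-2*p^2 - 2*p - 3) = 6*p^3 - 5*p^2 - 4*p - 12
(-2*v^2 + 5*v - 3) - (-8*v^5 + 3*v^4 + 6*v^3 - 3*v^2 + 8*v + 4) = 8*v^5 - 3*v^4 - 6*v^3 + v^2 - 3*v - 7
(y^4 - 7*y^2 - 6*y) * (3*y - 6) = 3*y^5 - 6*y^4 - 21*y^3 + 24*y^2 + 36*y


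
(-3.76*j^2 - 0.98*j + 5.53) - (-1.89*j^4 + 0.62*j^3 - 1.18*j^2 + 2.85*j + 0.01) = 1.89*j^4 - 0.62*j^3 - 2.58*j^2 - 3.83*j + 5.52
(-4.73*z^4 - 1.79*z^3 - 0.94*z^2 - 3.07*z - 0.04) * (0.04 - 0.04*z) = 0.1892*z^5 - 0.1176*z^4 - 0.034*z^3 + 0.0852*z^2 - 0.1212*z - 0.0016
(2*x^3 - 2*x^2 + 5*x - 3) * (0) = 0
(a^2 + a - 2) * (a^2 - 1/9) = a^4 + a^3 - 19*a^2/9 - a/9 + 2/9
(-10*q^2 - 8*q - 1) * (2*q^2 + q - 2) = -20*q^4 - 26*q^3 + 10*q^2 + 15*q + 2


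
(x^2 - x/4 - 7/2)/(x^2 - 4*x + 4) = (x + 7/4)/(x - 2)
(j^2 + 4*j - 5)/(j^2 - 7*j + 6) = (j + 5)/(j - 6)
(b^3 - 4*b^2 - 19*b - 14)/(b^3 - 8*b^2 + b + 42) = (b + 1)/(b - 3)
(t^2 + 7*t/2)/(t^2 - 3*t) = (t + 7/2)/(t - 3)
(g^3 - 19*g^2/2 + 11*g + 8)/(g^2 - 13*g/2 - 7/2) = (g^2 - 10*g + 16)/(g - 7)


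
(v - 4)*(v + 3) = v^2 - v - 12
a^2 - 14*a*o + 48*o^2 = (a - 8*o)*(a - 6*o)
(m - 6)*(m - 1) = m^2 - 7*m + 6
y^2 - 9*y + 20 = (y - 5)*(y - 4)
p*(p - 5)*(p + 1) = p^3 - 4*p^2 - 5*p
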